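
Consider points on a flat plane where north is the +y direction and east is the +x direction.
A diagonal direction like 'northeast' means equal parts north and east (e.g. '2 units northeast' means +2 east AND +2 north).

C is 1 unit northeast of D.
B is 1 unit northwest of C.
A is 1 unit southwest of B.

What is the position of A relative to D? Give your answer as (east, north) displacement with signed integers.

Answer: A is at (east=-1, north=1) relative to D.

Derivation:
Place D at the origin (east=0, north=0).
  C is 1 unit northeast of D: delta (east=+1, north=+1); C at (east=1, north=1).
  B is 1 unit northwest of C: delta (east=-1, north=+1); B at (east=0, north=2).
  A is 1 unit southwest of B: delta (east=-1, north=-1); A at (east=-1, north=1).
Therefore A relative to D: (east=-1, north=1).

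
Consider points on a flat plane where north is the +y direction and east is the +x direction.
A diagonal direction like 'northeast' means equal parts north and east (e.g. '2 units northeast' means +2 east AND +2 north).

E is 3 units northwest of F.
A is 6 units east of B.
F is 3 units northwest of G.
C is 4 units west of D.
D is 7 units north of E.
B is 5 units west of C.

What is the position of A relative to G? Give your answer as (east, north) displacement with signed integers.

Answer: A is at (east=-9, north=13) relative to G.

Derivation:
Place G at the origin (east=0, north=0).
  F is 3 units northwest of G: delta (east=-3, north=+3); F at (east=-3, north=3).
  E is 3 units northwest of F: delta (east=-3, north=+3); E at (east=-6, north=6).
  D is 7 units north of E: delta (east=+0, north=+7); D at (east=-6, north=13).
  C is 4 units west of D: delta (east=-4, north=+0); C at (east=-10, north=13).
  B is 5 units west of C: delta (east=-5, north=+0); B at (east=-15, north=13).
  A is 6 units east of B: delta (east=+6, north=+0); A at (east=-9, north=13).
Therefore A relative to G: (east=-9, north=13).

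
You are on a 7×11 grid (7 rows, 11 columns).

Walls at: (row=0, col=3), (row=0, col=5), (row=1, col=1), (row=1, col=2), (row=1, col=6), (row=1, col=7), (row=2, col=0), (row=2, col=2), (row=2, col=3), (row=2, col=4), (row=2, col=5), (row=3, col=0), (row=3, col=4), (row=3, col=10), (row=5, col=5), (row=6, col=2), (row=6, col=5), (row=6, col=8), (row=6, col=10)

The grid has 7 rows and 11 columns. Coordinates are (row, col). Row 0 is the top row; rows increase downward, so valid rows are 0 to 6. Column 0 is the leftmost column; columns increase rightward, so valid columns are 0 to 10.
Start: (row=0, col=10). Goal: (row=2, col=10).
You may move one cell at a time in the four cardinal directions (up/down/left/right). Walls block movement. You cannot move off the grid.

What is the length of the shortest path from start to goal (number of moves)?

BFS from (row=0, col=10) until reaching (row=2, col=10):
  Distance 0: (row=0, col=10)
  Distance 1: (row=0, col=9), (row=1, col=10)
  Distance 2: (row=0, col=8), (row=1, col=9), (row=2, col=10)  <- goal reached here
One shortest path (2 moves): (row=0, col=10) -> (row=1, col=10) -> (row=2, col=10)

Answer: Shortest path length: 2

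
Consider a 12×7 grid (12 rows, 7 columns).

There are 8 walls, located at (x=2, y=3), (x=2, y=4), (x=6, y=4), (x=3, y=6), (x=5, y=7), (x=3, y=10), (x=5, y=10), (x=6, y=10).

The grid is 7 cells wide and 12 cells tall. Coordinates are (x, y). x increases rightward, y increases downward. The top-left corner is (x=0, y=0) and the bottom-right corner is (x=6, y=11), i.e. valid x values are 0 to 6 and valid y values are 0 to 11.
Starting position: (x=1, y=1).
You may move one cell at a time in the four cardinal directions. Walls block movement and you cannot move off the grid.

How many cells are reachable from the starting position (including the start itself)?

Answer: Reachable cells: 76

Derivation:
BFS flood-fill from (x=1, y=1):
  Distance 0: (x=1, y=1)
  Distance 1: (x=1, y=0), (x=0, y=1), (x=2, y=1), (x=1, y=2)
  Distance 2: (x=0, y=0), (x=2, y=0), (x=3, y=1), (x=0, y=2), (x=2, y=2), (x=1, y=3)
  Distance 3: (x=3, y=0), (x=4, y=1), (x=3, y=2), (x=0, y=3), (x=1, y=4)
  Distance 4: (x=4, y=0), (x=5, y=1), (x=4, y=2), (x=3, y=3), (x=0, y=4), (x=1, y=5)
  Distance 5: (x=5, y=0), (x=6, y=1), (x=5, y=2), (x=4, y=3), (x=3, y=4), (x=0, y=5), (x=2, y=5), (x=1, y=6)
  Distance 6: (x=6, y=0), (x=6, y=2), (x=5, y=3), (x=4, y=4), (x=3, y=5), (x=0, y=6), (x=2, y=6), (x=1, y=7)
  Distance 7: (x=6, y=3), (x=5, y=4), (x=4, y=5), (x=0, y=7), (x=2, y=7), (x=1, y=8)
  Distance 8: (x=5, y=5), (x=4, y=6), (x=3, y=7), (x=0, y=8), (x=2, y=8), (x=1, y=9)
  Distance 9: (x=6, y=5), (x=5, y=6), (x=4, y=7), (x=3, y=8), (x=0, y=9), (x=2, y=9), (x=1, y=10)
  Distance 10: (x=6, y=6), (x=4, y=8), (x=3, y=9), (x=0, y=10), (x=2, y=10), (x=1, y=11)
  Distance 11: (x=6, y=7), (x=5, y=8), (x=4, y=9), (x=0, y=11), (x=2, y=11)
  Distance 12: (x=6, y=8), (x=5, y=9), (x=4, y=10), (x=3, y=11)
  Distance 13: (x=6, y=9), (x=4, y=11)
  Distance 14: (x=5, y=11)
  Distance 15: (x=6, y=11)
Total reachable: 76 (grid has 76 open cells total)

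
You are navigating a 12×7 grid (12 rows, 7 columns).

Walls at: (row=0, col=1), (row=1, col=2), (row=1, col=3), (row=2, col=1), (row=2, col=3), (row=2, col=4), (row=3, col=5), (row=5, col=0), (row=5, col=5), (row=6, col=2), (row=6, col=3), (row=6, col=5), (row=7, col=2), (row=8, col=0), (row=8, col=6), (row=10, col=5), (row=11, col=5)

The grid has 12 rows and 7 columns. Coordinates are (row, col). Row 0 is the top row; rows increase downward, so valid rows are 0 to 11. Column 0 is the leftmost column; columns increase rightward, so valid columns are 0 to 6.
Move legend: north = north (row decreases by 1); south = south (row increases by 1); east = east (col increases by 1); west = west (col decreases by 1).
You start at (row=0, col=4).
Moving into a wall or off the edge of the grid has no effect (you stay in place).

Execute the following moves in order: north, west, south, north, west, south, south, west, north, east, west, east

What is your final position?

Start: (row=0, col=4)
  north (north): blocked, stay at (row=0, col=4)
  west (west): (row=0, col=4) -> (row=0, col=3)
  south (south): blocked, stay at (row=0, col=3)
  north (north): blocked, stay at (row=0, col=3)
  west (west): (row=0, col=3) -> (row=0, col=2)
  south (south): blocked, stay at (row=0, col=2)
  south (south): blocked, stay at (row=0, col=2)
  west (west): blocked, stay at (row=0, col=2)
  north (north): blocked, stay at (row=0, col=2)
  east (east): (row=0, col=2) -> (row=0, col=3)
  west (west): (row=0, col=3) -> (row=0, col=2)
  east (east): (row=0, col=2) -> (row=0, col=3)
Final: (row=0, col=3)

Answer: Final position: (row=0, col=3)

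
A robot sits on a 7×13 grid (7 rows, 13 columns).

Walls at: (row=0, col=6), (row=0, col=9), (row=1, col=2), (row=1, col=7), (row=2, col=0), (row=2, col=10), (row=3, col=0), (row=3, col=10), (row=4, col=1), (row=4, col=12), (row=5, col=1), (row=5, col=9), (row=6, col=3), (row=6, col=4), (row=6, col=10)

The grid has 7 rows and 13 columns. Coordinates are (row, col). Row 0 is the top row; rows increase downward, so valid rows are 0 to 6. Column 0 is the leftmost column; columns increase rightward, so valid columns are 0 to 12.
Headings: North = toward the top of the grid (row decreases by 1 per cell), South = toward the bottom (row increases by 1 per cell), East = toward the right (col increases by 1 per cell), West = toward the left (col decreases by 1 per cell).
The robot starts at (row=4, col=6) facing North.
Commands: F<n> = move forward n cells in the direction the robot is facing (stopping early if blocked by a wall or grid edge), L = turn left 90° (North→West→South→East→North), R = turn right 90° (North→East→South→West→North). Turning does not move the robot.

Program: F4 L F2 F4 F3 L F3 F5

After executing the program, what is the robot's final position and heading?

Answer: Final position: (row=5, col=3), facing South

Derivation:
Start: (row=4, col=6), facing North
  F4: move forward 3/4 (blocked), now at (row=1, col=6)
  L: turn left, now facing West
  F2: move forward 2, now at (row=1, col=4)
  F4: move forward 1/4 (blocked), now at (row=1, col=3)
  F3: move forward 0/3 (blocked), now at (row=1, col=3)
  L: turn left, now facing South
  F3: move forward 3, now at (row=4, col=3)
  F5: move forward 1/5 (blocked), now at (row=5, col=3)
Final: (row=5, col=3), facing South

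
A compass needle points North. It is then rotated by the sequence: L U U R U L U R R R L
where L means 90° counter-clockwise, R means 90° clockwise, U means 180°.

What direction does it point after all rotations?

Start: North
  L (left (90° counter-clockwise)) -> West
  U (U-turn (180°)) -> East
  U (U-turn (180°)) -> West
  R (right (90° clockwise)) -> North
  U (U-turn (180°)) -> South
  L (left (90° counter-clockwise)) -> East
  U (U-turn (180°)) -> West
  R (right (90° clockwise)) -> North
  R (right (90° clockwise)) -> East
  R (right (90° clockwise)) -> South
  L (left (90° counter-clockwise)) -> East
Final: East

Answer: Final heading: East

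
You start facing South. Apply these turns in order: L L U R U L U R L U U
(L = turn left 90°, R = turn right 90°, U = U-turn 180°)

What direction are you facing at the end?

Answer: Final heading: South

Derivation:
Start: South
  L (left (90° counter-clockwise)) -> East
  L (left (90° counter-clockwise)) -> North
  U (U-turn (180°)) -> South
  R (right (90° clockwise)) -> West
  U (U-turn (180°)) -> East
  L (left (90° counter-clockwise)) -> North
  U (U-turn (180°)) -> South
  R (right (90° clockwise)) -> West
  L (left (90° counter-clockwise)) -> South
  U (U-turn (180°)) -> North
  U (U-turn (180°)) -> South
Final: South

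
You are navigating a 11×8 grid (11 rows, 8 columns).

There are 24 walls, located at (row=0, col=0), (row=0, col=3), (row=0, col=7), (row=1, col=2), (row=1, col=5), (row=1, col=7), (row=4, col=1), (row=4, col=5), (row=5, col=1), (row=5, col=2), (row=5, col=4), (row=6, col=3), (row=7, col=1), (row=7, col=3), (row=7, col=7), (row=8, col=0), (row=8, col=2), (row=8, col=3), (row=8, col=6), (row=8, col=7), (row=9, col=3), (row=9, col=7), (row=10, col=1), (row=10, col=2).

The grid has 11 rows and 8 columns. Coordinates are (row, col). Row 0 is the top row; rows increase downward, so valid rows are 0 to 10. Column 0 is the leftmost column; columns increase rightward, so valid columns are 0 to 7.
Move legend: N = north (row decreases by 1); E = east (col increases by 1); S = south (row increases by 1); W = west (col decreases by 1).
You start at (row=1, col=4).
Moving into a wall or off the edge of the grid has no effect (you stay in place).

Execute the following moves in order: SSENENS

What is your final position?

Answer: Final position: (row=2, col=6)

Derivation:
Start: (row=1, col=4)
  S (south): (row=1, col=4) -> (row=2, col=4)
  S (south): (row=2, col=4) -> (row=3, col=4)
  E (east): (row=3, col=4) -> (row=3, col=5)
  N (north): (row=3, col=5) -> (row=2, col=5)
  E (east): (row=2, col=5) -> (row=2, col=6)
  N (north): (row=2, col=6) -> (row=1, col=6)
  S (south): (row=1, col=6) -> (row=2, col=6)
Final: (row=2, col=6)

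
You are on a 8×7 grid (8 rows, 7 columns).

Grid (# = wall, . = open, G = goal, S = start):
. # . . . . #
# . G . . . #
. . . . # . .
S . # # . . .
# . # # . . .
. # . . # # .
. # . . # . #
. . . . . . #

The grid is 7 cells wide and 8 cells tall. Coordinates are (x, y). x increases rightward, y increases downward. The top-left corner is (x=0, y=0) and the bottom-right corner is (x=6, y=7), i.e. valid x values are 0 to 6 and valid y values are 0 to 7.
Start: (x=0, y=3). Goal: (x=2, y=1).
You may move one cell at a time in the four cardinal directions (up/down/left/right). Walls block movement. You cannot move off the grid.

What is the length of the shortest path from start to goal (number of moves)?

Answer: Shortest path length: 4

Derivation:
BFS from (x=0, y=3) until reaching (x=2, y=1):
  Distance 0: (x=0, y=3)
  Distance 1: (x=0, y=2), (x=1, y=3)
  Distance 2: (x=1, y=2), (x=1, y=4)
  Distance 3: (x=1, y=1), (x=2, y=2)
  Distance 4: (x=2, y=1), (x=3, y=2)  <- goal reached here
One shortest path (4 moves): (x=0, y=3) -> (x=1, y=3) -> (x=1, y=2) -> (x=2, y=2) -> (x=2, y=1)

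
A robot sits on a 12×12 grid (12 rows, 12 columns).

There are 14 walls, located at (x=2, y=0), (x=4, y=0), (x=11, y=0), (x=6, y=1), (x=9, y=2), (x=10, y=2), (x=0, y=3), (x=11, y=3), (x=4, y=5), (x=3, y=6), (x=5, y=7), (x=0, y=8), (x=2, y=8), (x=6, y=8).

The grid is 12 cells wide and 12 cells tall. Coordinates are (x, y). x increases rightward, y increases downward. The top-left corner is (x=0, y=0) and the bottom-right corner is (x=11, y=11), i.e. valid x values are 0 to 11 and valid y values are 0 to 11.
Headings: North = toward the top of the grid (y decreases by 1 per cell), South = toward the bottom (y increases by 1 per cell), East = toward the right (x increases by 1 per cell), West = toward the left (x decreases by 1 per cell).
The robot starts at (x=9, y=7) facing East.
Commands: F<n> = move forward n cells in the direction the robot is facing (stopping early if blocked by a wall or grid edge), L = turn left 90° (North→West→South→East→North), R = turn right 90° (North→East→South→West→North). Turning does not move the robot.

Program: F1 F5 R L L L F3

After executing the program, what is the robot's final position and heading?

Answer: Final position: (x=8, y=7), facing West

Derivation:
Start: (x=9, y=7), facing East
  F1: move forward 1, now at (x=10, y=7)
  F5: move forward 1/5 (blocked), now at (x=11, y=7)
  R: turn right, now facing South
  L: turn left, now facing East
  L: turn left, now facing North
  L: turn left, now facing West
  F3: move forward 3, now at (x=8, y=7)
Final: (x=8, y=7), facing West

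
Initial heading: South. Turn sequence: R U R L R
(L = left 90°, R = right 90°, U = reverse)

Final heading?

Start: South
  R (right (90° clockwise)) -> West
  U (U-turn (180°)) -> East
  R (right (90° clockwise)) -> South
  L (left (90° counter-clockwise)) -> East
  R (right (90° clockwise)) -> South
Final: South

Answer: Final heading: South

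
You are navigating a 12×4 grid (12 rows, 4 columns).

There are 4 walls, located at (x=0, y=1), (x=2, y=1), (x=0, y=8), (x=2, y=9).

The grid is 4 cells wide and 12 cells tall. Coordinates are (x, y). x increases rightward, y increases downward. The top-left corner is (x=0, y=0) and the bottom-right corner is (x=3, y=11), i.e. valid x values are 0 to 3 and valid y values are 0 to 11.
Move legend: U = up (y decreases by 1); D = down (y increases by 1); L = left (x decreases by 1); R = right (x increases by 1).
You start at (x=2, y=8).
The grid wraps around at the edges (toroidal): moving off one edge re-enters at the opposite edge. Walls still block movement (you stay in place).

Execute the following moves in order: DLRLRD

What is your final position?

Answer: Final position: (x=2, y=8)

Derivation:
Start: (x=2, y=8)
  D (down): blocked, stay at (x=2, y=8)
  L (left): (x=2, y=8) -> (x=1, y=8)
  R (right): (x=1, y=8) -> (x=2, y=8)
  L (left): (x=2, y=8) -> (x=1, y=8)
  R (right): (x=1, y=8) -> (x=2, y=8)
  D (down): blocked, stay at (x=2, y=8)
Final: (x=2, y=8)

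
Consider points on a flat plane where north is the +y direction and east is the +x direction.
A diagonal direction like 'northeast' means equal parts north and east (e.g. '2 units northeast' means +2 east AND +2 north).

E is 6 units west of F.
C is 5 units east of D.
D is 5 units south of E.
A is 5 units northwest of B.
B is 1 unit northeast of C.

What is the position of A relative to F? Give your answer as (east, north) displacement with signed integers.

Answer: A is at (east=-5, north=1) relative to F.

Derivation:
Place F at the origin (east=0, north=0).
  E is 6 units west of F: delta (east=-6, north=+0); E at (east=-6, north=0).
  D is 5 units south of E: delta (east=+0, north=-5); D at (east=-6, north=-5).
  C is 5 units east of D: delta (east=+5, north=+0); C at (east=-1, north=-5).
  B is 1 unit northeast of C: delta (east=+1, north=+1); B at (east=0, north=-4).
  A is 5 units northwest of B: delta (east=-5, north=+5); A at (east=-5, north=1).
Therefore A relative to F: (east=-5, north=1).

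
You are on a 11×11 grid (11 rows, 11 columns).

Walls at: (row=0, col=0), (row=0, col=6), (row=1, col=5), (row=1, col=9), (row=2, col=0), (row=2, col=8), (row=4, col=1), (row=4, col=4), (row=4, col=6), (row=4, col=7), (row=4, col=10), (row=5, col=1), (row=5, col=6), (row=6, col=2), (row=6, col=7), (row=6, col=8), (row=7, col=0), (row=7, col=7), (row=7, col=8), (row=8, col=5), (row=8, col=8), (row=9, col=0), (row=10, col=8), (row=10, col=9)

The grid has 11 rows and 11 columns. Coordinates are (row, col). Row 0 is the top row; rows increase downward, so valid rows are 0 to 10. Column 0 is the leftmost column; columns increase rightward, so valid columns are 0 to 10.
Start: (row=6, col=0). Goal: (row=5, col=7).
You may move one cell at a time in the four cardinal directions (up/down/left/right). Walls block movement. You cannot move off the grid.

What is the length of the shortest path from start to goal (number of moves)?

BFS from (row=6, col=0) until reaching (row=5, col=7):
  Distance 0: (row=6, col=0)
  Distance 1: (row=5, col=0), (row=6, col=1)
  Distance 2: (row=4, col=0), (row=7, col=1)
  Distance 3: (row=3, col=0), (row=7, col=2), (row=8, col=1)
  Distance 4: (row=3, col=1), (row=7, col=3), (row=8, col=0), (row=8, col=2), (row=9, col=1)
  Distance 5: (row=2, col=1), (row=3, col=2), (row=6, col=3), (row=7, col=4), (row=8, col=3), (row=9, col=2), (row=10, col=1)
  Distance 6: (row=1, col=1), (row=2, col=2), (row=3, col=3), (row=4, col=2), (row=5, col=3), (row=6, col=4), (row=7, col=5), (row=8, col=4), (row=9, col=3), (row=10, col=0), (row=10, col=2)
  Distance 7: (row=0, col=1), (row=1, col=0), (row=1, col=2), (row=2, col=3), (row=3, col=4), (row=4, col=3), (row=5, col=2), (row=5, col=4), (row=6, col=5), (row=7, col=6), (row=9, col=4), (row=10, col=3)
  Distance 8: (row=0, col=2), (row=1, col=3), (row=2, col=4), (row=3, col=5), (row=5, col=5), (row=6, col=6), (row=8, col=6), (row=9, col=5), (row=10, col=4)
  Distance 9: (row=0, col=3), (row=1, col=4), (row=2, col=5), (row=3, col=6), (row=4, col=5), (row=8, col=7), (row=9, col=6), (row=10, col=5)
  Distance 10: (row=0, col=4), (row=2, col=6), (row=3, col=7), (row=9, col=7), (row=10, col=6)
  Distance 11: (row=0, col=5), (row=1, col=6), (row=2, col=7), (row=3, col=8), (row=9, col=8), (row=10, col=7)
  Distance 12: (row=1, col=7), (row=3, col=9), (row=4, col=8), (row=9, col=9)
  Distance 13: (row=0, col=7), (row=1, col=8), (row=2, col=9), (row=3, col=10), (row=4, col=9), (row=5, col=8), (row=8, col=9), (row=9, col=10)
  Distance 14: (row=0, col=8), (row=2, col=10), (row=5, col=7), (row=5, col=9), (row=7, col=9), (row=8, col=10), (row=10, col=10)  <- goal reached here
One shortest path (14 moves): (row=6, col=0) -> (row=5, col=0) -> (row=4, col=0) -> (row=3, col=0) -> (row=3, col=1) -> (row=3, col=2) -> (row=3, col=3) -> (row=3, col=4) -> (row=3, col=5) -> (row=3, col=6) -> (row=3, col=7) -> (row=3, col=8) -> (row=4, col=8) -> (row=5, col=8) -> (row=5, col=7)

Answer: Shortest path length: 14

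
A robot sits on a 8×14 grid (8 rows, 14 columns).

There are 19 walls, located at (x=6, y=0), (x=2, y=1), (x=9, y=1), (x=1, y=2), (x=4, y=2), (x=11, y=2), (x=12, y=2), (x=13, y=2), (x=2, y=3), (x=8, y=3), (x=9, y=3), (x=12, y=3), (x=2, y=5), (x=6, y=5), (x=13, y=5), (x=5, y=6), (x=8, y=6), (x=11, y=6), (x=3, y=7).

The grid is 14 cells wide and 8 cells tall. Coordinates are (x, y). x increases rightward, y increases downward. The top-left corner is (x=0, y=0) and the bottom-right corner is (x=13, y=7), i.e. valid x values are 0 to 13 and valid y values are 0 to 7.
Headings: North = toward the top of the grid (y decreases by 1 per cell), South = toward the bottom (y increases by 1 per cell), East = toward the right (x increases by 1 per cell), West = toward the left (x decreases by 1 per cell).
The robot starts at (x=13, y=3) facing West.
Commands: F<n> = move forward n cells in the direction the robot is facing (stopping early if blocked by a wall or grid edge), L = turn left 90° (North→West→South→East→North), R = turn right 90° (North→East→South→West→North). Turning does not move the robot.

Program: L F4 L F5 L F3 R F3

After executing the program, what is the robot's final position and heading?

Answer: Final position: (x=13, y=3), facing East

Derivation:
Start: (x=13, y=3), facing West
  L: turn left, now facing South
  F4: move forward 1/4 (blocked), now at (x=13, y=4)
  L: turn left, now facing East
  F5: move forward 0/5 (blocked), now at (x=13, y=4)
  L: turn left, now facing North
  F3: move forward 1/3 (blocked), now at (x=13, y=3)
  R: turn right, now facing East
  F3: move forward 0/3 (blocked), now at (x=13, y=3)
Final: (x=13, y=3), facing East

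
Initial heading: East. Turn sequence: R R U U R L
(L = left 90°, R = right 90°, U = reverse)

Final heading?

Answer: Final heading: West

Derivation:
Start: East
  R (right (90° clockwise)) -> South
  R (right (90° clockwise)) -> West
  U (U-turn (180°)) -> East
  U (U-turn (180°)) -> West
  R (right (90° clockwise)) -> North
  L (left (90° counter-clockwise)) -> West
Final: West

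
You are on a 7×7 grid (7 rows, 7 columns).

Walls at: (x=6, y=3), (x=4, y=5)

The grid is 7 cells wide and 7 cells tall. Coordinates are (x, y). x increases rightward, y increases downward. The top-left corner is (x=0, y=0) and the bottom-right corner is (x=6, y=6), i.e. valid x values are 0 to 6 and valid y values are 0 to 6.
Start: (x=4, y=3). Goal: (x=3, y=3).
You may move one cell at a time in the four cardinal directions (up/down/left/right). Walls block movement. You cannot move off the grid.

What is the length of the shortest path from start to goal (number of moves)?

BFS from (x=4, y=3) until reaching (x=3, y=3):
  Distance 0: (x=4, y=3)
  Distance 1: (x=4, y=2), (x=3, y=3), (x=5, y=3), (x=4, y=4)  <- goal reached here
One shortest path (1 moves): (x=4, y=3) -> (x=3, y=3)

Answer: Shortest path length: 1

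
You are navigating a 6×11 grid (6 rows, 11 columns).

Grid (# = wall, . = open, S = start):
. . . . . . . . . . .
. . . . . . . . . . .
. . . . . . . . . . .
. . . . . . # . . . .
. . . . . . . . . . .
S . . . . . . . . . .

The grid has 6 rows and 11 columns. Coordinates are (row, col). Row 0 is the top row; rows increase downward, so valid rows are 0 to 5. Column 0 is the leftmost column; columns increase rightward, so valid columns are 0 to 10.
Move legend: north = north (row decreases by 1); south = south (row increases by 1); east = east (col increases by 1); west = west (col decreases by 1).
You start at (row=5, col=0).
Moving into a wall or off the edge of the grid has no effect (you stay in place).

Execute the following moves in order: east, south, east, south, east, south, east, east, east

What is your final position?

Answer: Final position: (row=5, col=6)

Derivation:
Start: (row=5, col=0)
  east (east): (row=5, col=0) -> (row=5, col=1)
  south (south): blocked, stay at (row=5, col=1)
  east (east): (row=5, col=1) -> (row=5, col=2)
  south (south): blocked, stay at (row=5, col=2)
  east (east): (row=5, col=2) -> (row=5, col=3)
  south (south): blocked, stay at (row=5, col=3)
  east (east): (row=5, col=3) -> (row=5, col=4)
  east (east): (row=5, col=4) -> (row=5, col=5)
  east (east): (row=5, col=5) -> (row=5, col=6)
Final: (row=5, col=6)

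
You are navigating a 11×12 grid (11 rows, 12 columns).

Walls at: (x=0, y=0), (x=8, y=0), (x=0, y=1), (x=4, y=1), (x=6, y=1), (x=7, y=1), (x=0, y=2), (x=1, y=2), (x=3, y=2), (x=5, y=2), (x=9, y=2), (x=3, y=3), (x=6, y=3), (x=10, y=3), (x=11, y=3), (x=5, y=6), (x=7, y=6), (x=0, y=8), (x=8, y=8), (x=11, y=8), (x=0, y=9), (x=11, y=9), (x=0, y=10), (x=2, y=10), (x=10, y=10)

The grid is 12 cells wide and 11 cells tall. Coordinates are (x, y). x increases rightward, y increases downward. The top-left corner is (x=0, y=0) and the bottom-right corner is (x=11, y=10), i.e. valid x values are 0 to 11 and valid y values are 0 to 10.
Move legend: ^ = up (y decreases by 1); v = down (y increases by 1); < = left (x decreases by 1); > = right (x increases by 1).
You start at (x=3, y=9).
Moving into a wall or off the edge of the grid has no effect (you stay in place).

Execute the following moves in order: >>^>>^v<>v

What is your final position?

Start: (x=3, y=9)
  > (right): (x=3, y=9) -> (x=4, y=9)
  > (right): (x=4, y=9) -> (x=5, y=9)
  ^ (up): (x=5, y=9) -> (x=5, y=8)
  > (right): (x=5, y=8) -> (x=6, y=8)
  > (right): (x=6, y=8) -> (x=7, y=8)
  ^ (up): (x=7, y=8) -> (x=7, y=7)
  v (down): (x=7, y=7) -> (x=7, y=8)
  < (left): (x=7, y=8) -> (x=6, y=8)
  > (right): (x=6, y=8) -> (x=7, y=8)
  v (down): (x=7, y=8) -> (x=7, y=9)
Final: (x=7, y=9)

Answer: Final position: (x=7, y=9)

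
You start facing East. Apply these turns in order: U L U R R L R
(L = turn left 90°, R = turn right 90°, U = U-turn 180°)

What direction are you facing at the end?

Start: East
  U (U-turn (180°)) -> West
  L (left (90° counter-clockwise)) -> South
  U (U-turn (180°)) -> North
  R (right (90° clockwise)) -> East
  R (right (90° clockwise)) -> South
  L (left (90° counter-clockwise)) -> East
  R (right (90° clockwise)) -> South
Final: South

Answer: Final heading: South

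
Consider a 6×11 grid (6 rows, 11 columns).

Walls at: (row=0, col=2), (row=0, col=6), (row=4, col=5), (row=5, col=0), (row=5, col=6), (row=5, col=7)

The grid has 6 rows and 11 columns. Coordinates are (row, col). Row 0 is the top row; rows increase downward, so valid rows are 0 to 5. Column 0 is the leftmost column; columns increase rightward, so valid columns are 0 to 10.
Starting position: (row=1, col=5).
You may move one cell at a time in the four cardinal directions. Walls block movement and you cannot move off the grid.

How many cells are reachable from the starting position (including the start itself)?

BFS flood-fill from (row=1, col=5):
  Distance 0: (row=1, col=5)
  Distance 1: (row=0, col=5), (row=1, col=4), (row=1, col=6), (row=2, col=5)
  Distance 2: (row=0, col=4), (row=1, col=3), (row=1, col=7), (row=2, col=4), (row=2, col=6), (row=3, col=5)
  Distance 3: (row=0, col=3), (row=0, col=7), (row=1, col=2), (row=1, col=8), (row=2, col=3), (row=2, col=7), (row=3, col=4), (row=3, col=6)
  Distance 4: (row=0, col=8), (row=1, col=1), (row=1, col=9), (row=2, col=2), (row=2, col=8), (row=3, col=3), (row=3, col=7), (row=4, col=4), (row=4, col=6)
  Distance 5: (row=0, col=1), (row=0, col=9), (row=1, col=0), (row=1, col=10), (row=2, col=1), (row=2, col=9), (row=3, col=2), (row=3, col=8), (row=4, col=3), (row=4, col=7), (row=5, col=4)
  Distance 6: (row=0, col=0), (row=0, col=10), (row=2, col=0), (row=2, col=10), (row=3, col=1), (row=3, col=9), (row=4, col=2), (row=4, col=8), (row=5, col=3), (row=5, col=5)
  Distance 7: (row=3, col=0), (row=3, col=10), (row=4, col=1), (row=4, col=9), (row=5, col=2), (row=5, col=8)
  Distance 8: (row=4, col=0), (row=4, col=10), (row=5, col=1), (row=5, col=9)
  Distance 9: (row=5, col=10)
Total reachable: 60 (grid has 60 open cells total)

Answer: Reachable cells: 60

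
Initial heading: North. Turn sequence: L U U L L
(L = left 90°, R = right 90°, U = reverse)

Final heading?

Answer: Final heading: East

Derivation:
Start: North
  L (left (90° counter-clockwise)) -> West
  U (U-turn (180°)) -> East
  U (U-turn (180°)) -> West
  L (left (90° counter-clockwise)) -> South
  L (left (90° counter-clockwise)) -> East
Final: East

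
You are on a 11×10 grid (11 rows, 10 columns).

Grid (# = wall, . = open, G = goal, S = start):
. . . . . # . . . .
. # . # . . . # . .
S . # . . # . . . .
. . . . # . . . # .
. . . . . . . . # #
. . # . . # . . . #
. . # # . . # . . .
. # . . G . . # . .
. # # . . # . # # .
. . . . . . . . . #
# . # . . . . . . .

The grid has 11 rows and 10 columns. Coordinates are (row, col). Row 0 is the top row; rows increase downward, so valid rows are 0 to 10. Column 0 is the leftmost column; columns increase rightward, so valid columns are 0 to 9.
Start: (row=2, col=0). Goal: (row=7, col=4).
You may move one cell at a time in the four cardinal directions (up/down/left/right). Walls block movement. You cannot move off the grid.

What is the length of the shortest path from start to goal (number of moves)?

Answer: Shortest path length: 9

Derivation:
BFS from (row=2, col=0) until reaching (row=7, col=4):
  Distance 0: (row=2, col=0)
  Distance 1: (row=1, col=0), (row=2, col=1), (row=3, col=0)
  Distance 2: (row=0, col=0), (row=3, col=1), (row=4, col=0)
  Distance 3: (row=0, col=1), (row=3, col=2), (row=4, col=1), (row=5, col=0)
  Distance 4: (row=0, col=2), (row=3, col=3), (row=4, col=2), (row=5, col=1), (row=6, col=0)
  Distance 5: (row=0, col=3), (row=1, col=2), (row=2, col=3), (row=4, col=3), (row=6, col=1), (row=7, col=0)
  Distance 6: (row=0, col=4), (row=2, col=4), (row=4, col=4), (row=5, col=3), (row=8, col=0)
  Distance 7: (row=1, col=4), (row=4, col=5), (row=5, col=4), (row=9, col=0)
  Distance 8: (row=1, col=5), (row=3, col=5), (row=4, col=6), (row=6, col=4), (row=9, col=1)
  Distance 9: (row=1, col=6), (row=3, col=6), (row=4, col=7), (row=5, col=6), (row=6, col=5), (row=7, col=4), (row=9, col=2), (row=10, col=1)  <- goal reached here
One shortest path (9 moves): (row=2, col=0) -> (row=2, col=1) -> (row=3, col=1) -> (row=3, col=2) -> (row=3, col=3) -> (row=4, col=3) -> (row=4, col=4) -> (row=5, col=4) -> (row=6, col=4) -> (row=7, col=4)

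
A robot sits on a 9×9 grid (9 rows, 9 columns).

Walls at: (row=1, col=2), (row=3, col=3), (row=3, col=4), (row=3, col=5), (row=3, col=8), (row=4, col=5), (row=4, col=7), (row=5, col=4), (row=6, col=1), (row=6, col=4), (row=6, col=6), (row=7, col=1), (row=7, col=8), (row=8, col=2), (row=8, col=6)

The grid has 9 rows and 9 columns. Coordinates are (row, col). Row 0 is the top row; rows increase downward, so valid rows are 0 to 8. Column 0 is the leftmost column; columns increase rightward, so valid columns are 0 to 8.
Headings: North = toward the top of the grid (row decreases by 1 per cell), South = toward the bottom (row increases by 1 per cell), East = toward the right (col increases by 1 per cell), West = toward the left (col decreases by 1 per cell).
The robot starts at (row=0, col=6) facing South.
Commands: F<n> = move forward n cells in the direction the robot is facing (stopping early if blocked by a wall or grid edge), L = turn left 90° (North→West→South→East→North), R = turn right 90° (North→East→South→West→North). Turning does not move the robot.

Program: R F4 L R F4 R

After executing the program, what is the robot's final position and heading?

Start: (row=0, col=6), facing South
  R: turn right, now facing West
  F4: move forward 4, now at (row=0, col=2)
  L: turn left, now facing South
  R: turn right, now facing West
  F4: move forward 2/4 (blocked), now at (row=0, col=0)
  R: turn right, now facing North
Final: (row=0, col=0), facing North

Answer: Final position: (row=0, col=0), facing North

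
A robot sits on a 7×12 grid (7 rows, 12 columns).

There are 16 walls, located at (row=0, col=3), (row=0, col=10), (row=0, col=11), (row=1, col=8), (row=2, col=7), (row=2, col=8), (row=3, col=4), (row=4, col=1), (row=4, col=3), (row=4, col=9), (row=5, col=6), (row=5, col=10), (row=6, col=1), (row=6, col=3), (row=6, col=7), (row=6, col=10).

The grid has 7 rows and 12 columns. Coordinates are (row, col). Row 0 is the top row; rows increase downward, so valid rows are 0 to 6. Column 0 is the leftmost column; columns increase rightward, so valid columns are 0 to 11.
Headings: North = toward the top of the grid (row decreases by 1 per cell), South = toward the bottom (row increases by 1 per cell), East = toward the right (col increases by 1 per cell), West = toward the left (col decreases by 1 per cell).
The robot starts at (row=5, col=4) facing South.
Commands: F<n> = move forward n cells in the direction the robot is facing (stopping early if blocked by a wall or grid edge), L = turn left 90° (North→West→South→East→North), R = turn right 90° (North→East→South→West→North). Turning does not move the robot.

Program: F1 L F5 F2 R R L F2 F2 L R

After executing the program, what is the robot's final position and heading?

Start: (row=5, col=4), facing South
  F1: move forward 1, now at (row=6, col=4)
  L: turn left, now facing East
  F5: move forward 2/5 (blocked), now at (row=6, col=6)
  F2: move forward 0/2 (blocked), now at (row=6, col=6)
  R: turn right, now facing South
  R: turn right, now facing West
  L: turn left, now facing South
  F2: move forward 0/2 (blocked), now at (row=6, col=6)
  F2: move forward 0/2 (blocked), now at (row=6, col=6)
  L: turn left, now facing East
  R: turn right, now facing South
Final: (row=6, col=6), facing South

Answer: Final position: (row=6, col=6), facing South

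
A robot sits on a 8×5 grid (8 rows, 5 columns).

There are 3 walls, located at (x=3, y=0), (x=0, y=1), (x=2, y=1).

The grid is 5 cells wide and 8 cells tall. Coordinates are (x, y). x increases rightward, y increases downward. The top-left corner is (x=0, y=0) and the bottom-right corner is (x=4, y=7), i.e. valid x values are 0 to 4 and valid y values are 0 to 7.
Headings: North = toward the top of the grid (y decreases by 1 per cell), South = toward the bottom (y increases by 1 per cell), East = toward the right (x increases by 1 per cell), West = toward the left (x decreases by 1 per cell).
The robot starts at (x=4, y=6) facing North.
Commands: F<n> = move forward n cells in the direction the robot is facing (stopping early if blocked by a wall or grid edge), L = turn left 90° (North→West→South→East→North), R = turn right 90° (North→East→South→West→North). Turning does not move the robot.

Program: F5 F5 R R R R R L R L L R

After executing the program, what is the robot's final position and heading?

Start: (x=4, y=6), facing North
  F5: move forward 5, now at (x=4, y=1)
  F5: move forward 1/5 (blocked), now at (x=4, y=0)
  R: turn right, now facing East
  R: turn right, now facing South
  R: turn right, now facing West
  R: turn right, now facing North
  R: turn right, now facing East
  L: turn left, now facing North
  R: turn right, now facing East
  L: turn left, now facing North
  L: turn left, now facing West
  R: turn right, now facing North
Final: (x=4, y=0), facing North

Answer: Final position: (x=4, y=0), facing North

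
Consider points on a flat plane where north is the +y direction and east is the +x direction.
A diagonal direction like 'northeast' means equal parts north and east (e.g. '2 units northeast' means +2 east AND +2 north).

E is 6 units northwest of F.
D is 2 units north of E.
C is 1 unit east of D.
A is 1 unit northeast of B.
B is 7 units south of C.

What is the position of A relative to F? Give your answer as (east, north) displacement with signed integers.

Answer: A is at (east=-4, north=2) relative to F.

Derivation:
Place F at the origin (east=0, north=0).
  E is 6 units northwest of F: delta (east=-6, north=+6); E at (east=-6, north=6).
  D is 2 units north of E: delta (east=+0, north=+2); D at (east=-6, north=8).
  C is 1 unit east of D: delta (east=+1, north=+0); C at (east=-5, north=8).
  B is 7 units south of C: delta (east=+0, north=-7); B at (east=-5, north=1).
  A is 1 unit northeast of B: delta (east=+1, north=+1); A at (east=-4, north=2).
Therefore A relative to F: (east=-4, north=2).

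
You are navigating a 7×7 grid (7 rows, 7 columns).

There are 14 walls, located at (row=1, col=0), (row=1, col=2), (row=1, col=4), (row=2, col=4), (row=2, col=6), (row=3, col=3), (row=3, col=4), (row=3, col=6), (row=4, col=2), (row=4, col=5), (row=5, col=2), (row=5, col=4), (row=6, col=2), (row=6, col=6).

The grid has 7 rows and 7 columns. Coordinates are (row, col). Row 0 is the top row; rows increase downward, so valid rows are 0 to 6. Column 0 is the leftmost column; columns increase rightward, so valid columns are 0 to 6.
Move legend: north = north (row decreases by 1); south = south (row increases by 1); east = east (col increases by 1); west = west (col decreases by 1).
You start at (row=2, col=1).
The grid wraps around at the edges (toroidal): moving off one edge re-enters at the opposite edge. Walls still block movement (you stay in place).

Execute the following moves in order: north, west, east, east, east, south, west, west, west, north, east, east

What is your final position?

Start: (row=2, col=1)
  north (north): (row=2, col=1) -> (row=1, col=1)
  west (west): blocked, stay at (row=1, col=1)
  [×3]east (east): blocked, stay at (row=1, col=1)
  south (south): (row=1, col=1) -> (row=2, col=1)
  west (west): (row=2, col=1) -> (row=2, col=0)
  west (west): blocked, stay at (row=2, col=0)
  west (west): blocked, stay at (row=2, col=0)
  north (north): blocked, stay at (row=2, col=0)
  east (east): (row=2, col=0) -> (row=2, col=1)
  east (east): (row=2, col=1) -> (row=2, col=2)
Final: (row=2, col=2)

Answer: Final position: (row=2, col=2)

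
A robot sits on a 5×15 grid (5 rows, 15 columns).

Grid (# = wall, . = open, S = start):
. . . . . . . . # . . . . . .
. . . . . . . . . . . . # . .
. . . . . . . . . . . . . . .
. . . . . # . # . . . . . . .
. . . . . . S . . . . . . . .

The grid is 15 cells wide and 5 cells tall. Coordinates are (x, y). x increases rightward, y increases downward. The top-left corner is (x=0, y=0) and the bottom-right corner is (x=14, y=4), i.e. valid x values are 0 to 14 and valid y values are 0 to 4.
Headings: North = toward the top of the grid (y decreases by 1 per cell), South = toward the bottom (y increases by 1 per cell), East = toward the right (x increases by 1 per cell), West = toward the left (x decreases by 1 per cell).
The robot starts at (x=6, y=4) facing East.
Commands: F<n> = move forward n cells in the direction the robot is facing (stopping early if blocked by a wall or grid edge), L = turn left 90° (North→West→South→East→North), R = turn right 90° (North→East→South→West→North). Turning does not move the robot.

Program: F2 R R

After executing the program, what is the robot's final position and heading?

Start: (x=6, y=4), facing East
  F2: move forward 2, now at (x=8, y=4)
  R: turn right, now facing South
  R: turn right, now facing West
Final: (x=8, y=4), facing West

Answer: Final position: (x=8, y=4), facing West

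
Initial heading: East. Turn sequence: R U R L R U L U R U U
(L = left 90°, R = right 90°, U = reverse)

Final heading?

Answer: Final heading: East

Derivation:
Start: East
  R (right (90° clockwise)) -> South
  U (U-turn (180°)) -> North
  R (right (90° clockwise)) -> East
  L (left (90° counter-clockwise)) -> North
  R (right (90° clockwise)) -> East
  U (U-turn (180°)) -> West
  L (left (90° counter-clockwise)) -> South
  U (U-turn (180°)) -> North
  R (right (90° clockwise)) -> East
  U (U-turn (180°)) -> West
  U (U-turn (180°)) -> East
Final: East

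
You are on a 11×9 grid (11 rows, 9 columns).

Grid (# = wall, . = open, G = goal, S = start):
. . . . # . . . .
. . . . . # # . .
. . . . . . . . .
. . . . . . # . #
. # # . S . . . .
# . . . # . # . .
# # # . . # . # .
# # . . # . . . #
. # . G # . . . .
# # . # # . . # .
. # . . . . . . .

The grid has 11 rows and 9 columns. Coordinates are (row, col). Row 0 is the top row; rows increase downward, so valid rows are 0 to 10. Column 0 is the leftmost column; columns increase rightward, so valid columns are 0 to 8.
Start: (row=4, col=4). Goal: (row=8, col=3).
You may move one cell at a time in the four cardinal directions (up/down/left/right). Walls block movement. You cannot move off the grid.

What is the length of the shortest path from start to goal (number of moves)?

Answer: Shortest path length: 5

Derivation:
BFS from (row=4, col=4) until reaching (row=8, col=3):
  Distance 0: (row=4, col=4)
  Distance 1: (row=3, col=4), (row=4, col=3), (row=4, col=5)
  Distance 2: (row=2, col=4), (row=3, col=3), (row=3, col=5), (row=4, col=6), (row=5, col=3), (row=5, col=5)
  Distance 3: (row=1, col=4), (row=2, col=3), (row=2, col=5), (row=3, col=2), (row=4, col=7), (row=5, col=2), (row=6, col=3)
  Distance 4: (row=1, col=3), (row=2, col=2), (row=2, col=6), (row=3, col=1), (row=3, col=7), (row=4, col=8), (row=5, col=1), (row=5, col=7), (row=6, col=4), (row=7, col=3)
  Distance 5: (row=0, col=3), (row=1, col=2), (row=2, col=1), (row=2, col=7), (row=3, col=0), (row=5, col=8), (row=7, col=2), (row=8, col=3)  <- goal reached here
One shortest path (5 moves): (row=4, col=4) -> (row=4, col=3) -> (row=5, col=3) -> (row=6, col=3) -> (row=7, col=3) -> (row=8, col=3)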